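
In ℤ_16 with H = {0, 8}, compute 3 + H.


3 + H = {3 + h (mod 16) : h ∈ H}
3+0=3, 3+8=11

3 + H = {3, 11}


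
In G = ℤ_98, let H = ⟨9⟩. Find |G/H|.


|⟨9⟩| = n / gcd(9, 98) = 98 / 1 = 98
H is normal (ℤ_98 is abelian).
|G/H| = |G| / |H| = 98 / 98 = 1

|G/H| = 1


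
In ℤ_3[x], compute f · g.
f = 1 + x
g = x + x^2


Expand and collect like terms; reduce coefficients mod 3:
x^0: 1·0 = 0 ≡ 0 (mod 3)
x^1: 1·1 + 1·0 = 1 ≡ 1 (mod 3)
x^2: 1·1 + 1·1 = 2 ≡ 2 (mod 3)
x^3: 1·1 = 1 ≡ 1 (mod 3)
Result: x + 2x^2 + x^3

f · g = x + 2x^2 + x^3


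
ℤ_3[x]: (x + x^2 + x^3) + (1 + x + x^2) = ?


Add coefficients mod 3:
x^0: 0 + 1 = 1 (mod 3)
x^1: 1 + 1 = 2 (mod 3)
x^2: 1 + 1 = 2 (mod 3)
x^3: 1 + 0 = 1 (mod 3)
Result: 1 + 2x + 2x^2 + x^3

f + g = 1 + 2x + 2x^2 + x^3


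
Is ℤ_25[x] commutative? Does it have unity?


ℤ_25 has zero divisors (5·5 ≡ 0), and these lift to constant zero divisors in ℤ_25[x]; so not an integral domain
Commutative: Yes
Integral domain: No
Has unity: Yes

ℤ_25[x]: Commutative=Yes, Unity=Yes


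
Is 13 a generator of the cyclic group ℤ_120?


g generates ℤ_n iff gcd(g, n) = 1
gcd(13, 120) = 1
Since gcd = 1, 13 is a generator.

Yes, 13 generates ℤ_120


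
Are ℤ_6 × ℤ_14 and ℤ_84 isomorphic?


Comparing ℤ_6 × ℤ_14 and ℤ_84:
gcd(6,14) = 2 ≠ 1. Max element order in ℤ_6×ℤ_14 is lcm(6,14) = 42 < 84, so it has no element of order 84

No, ℤ_6 × ℤ_14 ≇ ℤ_84


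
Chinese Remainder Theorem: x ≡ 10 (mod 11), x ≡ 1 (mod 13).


m₁ = 11, m₂ = 13, gcd = 1, so CRT applies. M = m₁·m₂ = 143
Let M₁ = M/m₁ = 13, M₂ = M/m₂ = 11
Find y₁ ≡ M₁⁻¹ (mod m₁): 13⁻¹ ≡ 6 (mod 11)
Find y₂ ≡ M₂⁻¹ (mod m₂): 11⁻¹ ≡ 6 (mod 13)
x = a₁·M₁·y₁ + a₂·M₂·y₂ = 10·13·6 + 1·11·6 = 846
Reduce mod 143: x ≡ 131
Check: 131 mod 11 = 10 ✓, 131 mod 13 = 1 ✓

x ≡ 131 (mod 143)


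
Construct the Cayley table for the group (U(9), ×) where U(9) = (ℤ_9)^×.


Elements: {1, 2, 4, 5, 7, 8}
Operation: multiplication mod 9
Entry (a, b) = (a × b) mod 9

Cayley table:
  | 1 | 2 | 4 | 5 | 7 | 8
1 | 1 | 2 | 4 | 5 | 7 | 8
2 | 2 | 4 | 8 | 1 | 5 | 7
4 | 4 | 8 | 7 | 2 | 1 | 5
5 | 5 | 1 | 2 | 7 | 8 | 4
7 | 7 | 5 | 1 | 8 | 4 | 2
8 | 8 | 7 | 5 | 4 | 2 | 1


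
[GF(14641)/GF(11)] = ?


GF(14641) = GF(11^4), so the extension degree is 4

[GF(14641)/GF(11)] = 4


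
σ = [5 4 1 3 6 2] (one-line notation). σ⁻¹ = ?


To find σ⁻¹, swap domain and range:
σ(1) = 5 → σ⁻¹(5) = 1
σ(2) = 4 → σ⁻¹(4) = 2
σ(3) = 1 → σ⁻¹(1) = 3
σ(4) = 3 → σ⁻¹(3) = 4
σ(5) = 6 → σ⁻¹(6) = 5
σ(6) = 2 → σ⁻¹(2) = 6

σ⁻¹ = [3 6 4 2 1 5]


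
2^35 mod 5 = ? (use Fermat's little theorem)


Fermat's little theorem: if p is prime and gcd(a,p)=1, then a^(p-1) ≡ 1 (mod p)
p = 5 is prime, gcd(2,5) = 1
Reduce exponent: 35 mod 4 = 3
So 2^35 ≡ 2^3 (mod 5)
2^3 mod 5 = 3

2^35 ≡ 3 (mod 5)


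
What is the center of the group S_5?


Z(G) = {g ∈ G | gx = xg for all x ∈ G}
S_n is non-abelian for n ≥ 3; Z(S_5) is trivial

Z(S_5) = {e}


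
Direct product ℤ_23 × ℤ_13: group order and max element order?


|ℤ_23 × ℤ_13| = 23 × 13 = 299
Max element order = lcm(23,13) = 299
Cyclic? Yes (gcd=1)

|ℤ_23×ℤ_13| = 299, max element order = 299


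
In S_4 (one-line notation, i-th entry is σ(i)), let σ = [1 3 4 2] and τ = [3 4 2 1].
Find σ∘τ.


σ∘τ: apply τ first, then σ
1 →τ 3 →σ 4
2 →τ 4 →σ 2
3 →τ 2 →σ 3
4 →τ 1 →σ 1

σ∘τ = [4 2 3 1]


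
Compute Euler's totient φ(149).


Factor n: 149 = 149
φ(n) = n · ∏(1 - 1/p) over distinct primes p | n
φ(149) = 149 · (1 - 1/149) = 148

φ(149) = 148


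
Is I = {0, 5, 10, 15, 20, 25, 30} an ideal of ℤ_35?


Check ideal conditions for I = {0, 5, 10, 15, 20, 25, 30} in ℤ_35:
(1) I is an additive subgroup? Yes
(2) For r ∈ ℤ_35 and a ∈ I: r·a ∈ I? Yes

Yes, I is an ideal of ℤ_35


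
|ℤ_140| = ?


ℤ_n has n elements.

|ℤ_140| = 140


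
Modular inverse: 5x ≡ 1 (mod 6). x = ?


Use the extended Euclidean algorithm to write 1 = 5·s + 6·t; then s mod 6 is the inverse.
Euclidean algorithm:
  5 = 0·6 + 5
  6 = 1·5 + 1
  5 = 5·1 + 0
gcd(5,6) = 1
Back-substitution gives: 5·(-1) + 6·(1) = 1
So 5⁻¹ ≡ -1 ≡ 5 (mod 6)
Check: 5 × 5 = 25 ≡ 1 (mod 6) ✓

5⁻¹ ≡ 5 (mod 6)


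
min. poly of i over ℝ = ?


i satisfies x² + 1 = 0, irreducible over ℝ

Minimal polynomial: x² + 1


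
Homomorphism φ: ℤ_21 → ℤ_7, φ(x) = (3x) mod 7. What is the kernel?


Kernel = preimage of identity
ker(φ) = {x ∈ ℤ_21 : 3x ≡ 0 (mod 7)}. Since 7 | 21, φ is well-defined. The kernel is the cyclic subgroup ⟨7⟩ of ℤ_21 (order 3), i.e. {0, 7, 14}

ker(φ) = {0, 7, 14}


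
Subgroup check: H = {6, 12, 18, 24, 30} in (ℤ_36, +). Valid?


Subgroup test for H = {6, 12, 18, 24, 30} in (ℤ_36, +):
(1) 0 ∈ H? No
(2) Closure: for all a,b ∈ H, (a+b) mod 36 ∈ H? No  [counterexample: 6 + 30 = 0 ∉ H]
(3) Inverses: for all a ∈ H, -a mod 36 ∈ H? Yes

No, H is not a subgroup of ℤ_36


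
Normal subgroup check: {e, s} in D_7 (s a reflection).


H = {e, s} in D_7 (s a reflection)
r·s·r⁻¹ = sr⁻² ≠ s for n ≥ 3, so {e, s} is not closed under conjugation

No, not a normal subgroup


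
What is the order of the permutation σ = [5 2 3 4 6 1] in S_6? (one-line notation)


Cycle decomposition: (1 5 6)
Cycle lengths: 3
Order = lcm(3) = 3

ord(σ) = 3


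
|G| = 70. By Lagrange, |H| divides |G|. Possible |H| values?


Lagrange's theorem: |H| divides |G|
|G| = 70
Divisors of 70: 1, 2, 5, 7, 10, 14, 35, 70

Possible subgroup orders: {1, 2, 5, 7, 10, 14, 35, 70}


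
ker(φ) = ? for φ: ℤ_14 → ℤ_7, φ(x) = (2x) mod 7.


Kernel = preimage of identity
ker(φ) = {x ∈ ℤ_14 : 2x ≡ 0 (mod 7)}. Since 7 | 14, φ is well-defined. The kernel is the cyclic subgroup ⟨7⟩ of ℤ_14 (order 2), i.e. {0, 7}

ker(φ) = {0, 7}


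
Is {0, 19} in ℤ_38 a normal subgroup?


H = {0, 19} in ℤ_38
ℤ_38 is abelian; every subgroup of an abelian group is normal

Yes, normal subgroup


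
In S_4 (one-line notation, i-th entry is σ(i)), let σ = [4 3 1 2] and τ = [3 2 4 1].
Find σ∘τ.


σ∘τ: apply τ first, then σ
1 →τ 3 →σ 1
2 →τ 2 →σ 3
3 →τ 4 →σ 2
4 →τ 1 →σ 4

σ∘τ = [1 3 2 4]


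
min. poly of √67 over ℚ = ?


√67 satisfies x² - 67 = 0, irreducible over ℚ since 67 is squarefree

Minimal polynomial: x² - 67


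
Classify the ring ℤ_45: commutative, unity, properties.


ℤ_45 is a commutative ring with unity 1; 45 = 3×15 is composite, so 3·15 ≡ 0 gives zero divisors (not an integral domain)
Commutative: Yes
Integral domain: No
Has unity: Yes

ℤ_45: Commutative=Yes, Unity=Yes


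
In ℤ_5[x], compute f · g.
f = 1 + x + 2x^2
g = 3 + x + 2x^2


Expand and collect like terms; reduce coefficients mod 5:
x^0: 1·3 = 3 ≡ 3 (mod 5)
x^1: 1·1 + 1·3 = 4 ≡ 4 (mod 5)
x^2: 1·2 + 1·1 + 2·3 = 9 ≡ 4 (mod 5)
x^3: 1·2 + 2·1 = 4 ≡ 4 (mod 5)
x^4: 2·2 = 4 ≡ 4 (mod 5)
Result: 3 + 4x + 4x^2 + 4x^3 + 4x^4

f · g = 3 + 4x + 4x^2 + 4x^3 + 4x^4


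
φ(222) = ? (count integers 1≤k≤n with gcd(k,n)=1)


Factor n: 222 = 2 × 3 × 37
φ(n) = n · ∏(1 - 1/p) over distinct primes p | n
φ(222) = 222 · (1 - 1/2) · (1 - 1/3) · (1 - 1/37) = 72

φ(222) = 72


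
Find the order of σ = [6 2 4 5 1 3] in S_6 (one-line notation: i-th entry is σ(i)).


Cycle decomposition: (1 6 3 4 5)
Cycle lengths: 5
Order = lcm(5) = 5

ord(σ) = 5


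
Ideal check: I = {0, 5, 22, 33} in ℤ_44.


Check ideal conditions for I = {0, 5, 22, 33} in ℤ_44:
(1) I is an additive subgroup? No
(2) For r ∈ ℤ_44 and a ∈ I: r·a ∈ I? No  [counterexample: r=2, a=5, r·a mod 44 = 10 ∉ I]

No, I is not an ideal of ℤ_44


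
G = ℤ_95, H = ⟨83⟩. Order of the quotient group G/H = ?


|⟨83⟩| = n / gcd(83, 95) = 95 / 1 = 95
H is normal (ℤ_95 is abelian).
|G/H| = |G| / |H| = 95 / 95 = 1

|G/H| = 1


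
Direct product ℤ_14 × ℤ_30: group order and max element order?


|ℤ_14 × ℤ_30| = 14 × 30 = 420
Max element order = lcm(14,30) = 210
Cyclic? No (gcd=2)

|ℤ_14×ℤ_30| = 420, max element order = 210


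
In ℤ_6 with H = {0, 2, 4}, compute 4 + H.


4 + H = {4 + h (mod 6) : h ∈ H}
4+0=4, 4+2=0, 4+4=2
4 + H = {0, 2, 4} = 0 + H

4 + H = {0, 2, 4}


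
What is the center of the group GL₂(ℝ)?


Z(G) = {g ∈ G | gx = xg for all x ∈ G}
Only scalar multiples of the identity commute with all invertible matrices

Z(GL₂(ℝ)) = {aI : a ∈ ℝ, a ≠ 0}


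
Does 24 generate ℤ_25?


g generates ℤ_n iff gcd(g, n) = 1
gcd(24, 25) = 1
Since gcd = 1, 24 is a generator.

Yes, 24 generates ℤ_25


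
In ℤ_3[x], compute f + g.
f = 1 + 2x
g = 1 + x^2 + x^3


Add coefficients mod 3:
x^0: 1 + 1 = 2 (mod 3)
x^1: 2 + 0 = 2 (mod 3)
x^2: 0 + 1 = 1 (mod 3)
x^3: 0 + 1 = 1 (mod 3)
Result: 2 + 2x + x^2 + x^3

f + g = 2 + 2x + x^2 + x^3


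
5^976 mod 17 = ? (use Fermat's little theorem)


Fermat's little theorem: if p is prime and gcd(a,p)=1, then a^(p-1) ≡ 1 (mod p)
p = 17 is prime, gcd(5,17) = 1
Reduce exponent: 976 mod 16 = 0
So 5^976 ≡ 5^0 (mod 17)
5^0 = 1

5^976 ≡ 1 (mod 17)


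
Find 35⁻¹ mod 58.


Use the extended Euclidean algorithm to write 1 = 35·s + 58·t; then s mod 58 is the inverse.
Euclidean algorithm:
  35 = 0·58 + 35
  58 = 1·35 + 23
  35 = 1·23 + 12
  23 = 1·12 + 11
  12 = 1·11 + 1
  11 = 11·1 + 0
gcd(35,58) = 1
Back-substitution gives: 35·(5) + 58·(-3) = 1
So 35⁻¹ ≡ 5 ≡ 5 (mod 58)
Check: 35 × 5 = 175 ≡ 1 (mod 58) ✓

35⁻¹ ≡ 5 (mod 58)


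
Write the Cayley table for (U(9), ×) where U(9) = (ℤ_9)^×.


Elements: {1, 2, 4, 5, 7, 8}
Operation: multiplication mod 9
Entry (a, b) = (a × b) mod 9

Cayley table:
  | 1 | 2 | 4 | 5 | 7 | 8
1 | 1 | 2 | 4 | 5 | 7 | 8
2 | 2 | 4 | 8 | 1 | 5 | 7
4 | 4 | 8 | 7 | 2 | 1 | 5
5 | 5 | 1 | 2 | 7 | 8 | 4
7 | 7 | 5 | 1 | 8 | 4 | 2
8 | 8 | 7 | 5 | 4 | 2 | 1


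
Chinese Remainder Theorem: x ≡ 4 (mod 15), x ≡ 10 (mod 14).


m₁ = 15, m₂ = 14, gcd = 1, so CRT applies. M = m₁·m₂ = 210
Let M₁ = M/m₁ = 14, M₂ = M/m₂ = 15
Find y₁ ≡ M₁⁻¹ (mod m₁): 14⁻¹ ≡ 14 (mod 15)
Find y₂ ≡ M₂⁻¹ (mod m₂): 15⁻¹ ≡ 1 (mod 14)
x = a₁·M₁·y₁ + a₂·M₂·y₂ = 4·14·14 + 10·15·1 = 934
Reduce mod 210: x ≡ 94
Check: 94 mod 15 = 4 ✓, 94 mod 14 = 10 ✓

x ≡ 94 (mod 210)


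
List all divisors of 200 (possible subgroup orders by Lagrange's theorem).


Lagrange's theorem: |H| divides |G|
|G| = 200
Divisors of 200: 1, 2, 4, 5, 8, 10, 20, 25, 40, 50, 100, 200

Possible subgroup orders: {1, 2, 4, 5, 8, 10, 20, 25, 40, 50, 100, 200}


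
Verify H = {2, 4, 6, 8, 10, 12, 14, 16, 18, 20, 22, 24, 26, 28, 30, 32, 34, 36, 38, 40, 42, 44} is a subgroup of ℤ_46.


Subgroup test for H = {2, 4, 6, 8, 10, 12, 14, 16, 18, 20, 22, 24, 26, 28, 30, 32, 34, 36, 38, 40, 42, 44} in (ℤ_46, +):
(1) 0 ∈ H? No
(2) Closure: for all a,b ∈ H, (a+b) mod 46 ∈ H? No  [counterexample: 2 + 44 = 0 ∉ H]
(3) Inverses: for all a ∈ H, -a mod 46 ∈ H? Yes

No, H is not a subgroup of ℤ_46


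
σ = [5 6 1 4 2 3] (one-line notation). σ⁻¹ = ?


To find σ⁻¹, swap domain and range:
σ(1) = 5 → σ⁻¹(5) = 1
σ(2) = 6 → σ⁻¹(6) = 2
σ(3) = 1 → σ⁻¹(1) = 3
σ(4) = 4 → σ⁻¹(4) = 4
σ(5) = 2 → σ⁻¹(2) = 5
σ(6) = 3 → σ⁻¹(3) = 6

σ⁻¹ = [3 5 6 4 1 2]


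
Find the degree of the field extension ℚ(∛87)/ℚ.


∛87 has minimal polynomial x³ - 87 (irreducible over ℚ since 87 is not a perfect cube)

[ℚ(∛87)/ℚ] = 3


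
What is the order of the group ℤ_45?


ℤ_n has n elements.

|ℤ_45| = 45


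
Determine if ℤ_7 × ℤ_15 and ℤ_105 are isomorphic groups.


Comparing ℤ_7 × ℤ_15 and ℤ_105:
gcd(7,15) = 1, so ℤ_7 × ℤ_15 ≅ ℤ_105 (CRT)

Yes, ℤ_7 × ℤ_15 ≅ ℤ_105


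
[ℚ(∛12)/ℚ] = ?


∛12 has minimal polynomial x³ - 12 (irreducible over ℚ since 12 is not a perfect cube)

[ℚ(∛12)/ℚ] = 3


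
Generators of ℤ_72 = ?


g generates ℤ_n iff gcd(g,n) = 1
Prime factors of 72: 2, 3
Generators are g ∈ {1,...,71} not divisible by any of these primes.
Generators: {1, 5, 7, 11, 13, 17, 19, 23, 25, 29, 31, 35, 37, 41, 43, 47, 49, 53, 55, 59, 61, 65, 67, 71}
Number of generators = φ(72) = 24

Generators of ℤ_72 = {1, 5, 7, 11, 13, 17, 19, 23, 25, 29, 31, 35, 37, 41, 43, 47, 49, 53, 55, 59, 61, 65, 67, 71}


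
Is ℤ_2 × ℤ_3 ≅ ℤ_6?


Comparing ℤ_2 × ℤ_3 and ℤ_6:
gcd(2,3) = 1, so ℤ_2 × ℤ_3 ≅ ℤ_6 (CRT)

Yes, ℤ_2 × ℤ_3 ≅ ℤ_6


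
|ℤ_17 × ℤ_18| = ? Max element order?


|ℤ_17 × ℤ_18| = 17 × 18 = 306
Max element order = lcm(17,18) = 306
Cyclic? Yes (gcd=1)

|ℤ_17×ℤ_18| = 306, max element order = 306


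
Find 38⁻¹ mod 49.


Use the extended Euclidean algorithm to write 1 = 38·s + 49·t; then s mod 49 is the inverse.
Euclidean algorithm:
  38 = 0·49 + 38
  49 = 1·38 + 11
  38 = 3·11 + 5
  11 = 2·5 + 1
  5 = 5·1 + 0
gcd(38,49) = 1
Back-substitution gives: 38·(-9) + 49·(7) = 1
So 38⁻¹ ≡ -9 ≡ 40 (mod 49)
Check: 38 × 40 = 1520 ≡ 1 (mod 49) ✓

38⁻¹ ≡ 40 (mod 49)


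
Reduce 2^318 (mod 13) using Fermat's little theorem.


Fermat's little theorem: if p is prime and gcd(a,p)=1, then a^(p-1) ≡ 1 (mod p)
p = 13 is prime, gcd(2,13) = 1
Reduce exponent: 318 mod 12 = 6
So 2^318 ≡ 2^6 (mod 13)
2^6 mod 13 = 12

2^318 ≡ 12 (mod 13)


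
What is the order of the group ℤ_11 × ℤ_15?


|A × B| = |A| · |B|
|ℤ_11 × ℤ_15| = 11 × 15 = 165

|ℤ_11 × ℤ_15| = 165


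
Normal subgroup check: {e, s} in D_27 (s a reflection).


H = {e, s} in D_27 (s a reflection)
r·s·r⁻¹ = sr⁻² ≠ s for n ≥ 3, so {e, s} is not closed under conjugation

No, not a normal subgroup


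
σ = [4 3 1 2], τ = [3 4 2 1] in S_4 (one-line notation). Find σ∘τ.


σ∘τ: apply τ first, then σ
1 →τ 3 →σ 1
2 →τ 4 →σ 2
3 →τ 2 →σ 3
4 →τ 1 →σ 4

σ∘τ = [1 2 3 4]


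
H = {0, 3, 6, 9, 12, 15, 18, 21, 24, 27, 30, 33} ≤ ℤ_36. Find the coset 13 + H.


13 + H = {13 + h (mod 36) : h ∈ H}
13+0=13, 13+3=16, 13+6=19, 13+9=22, 13+12=25, 13+15=28, 13+18=31, 13+21=34, 13+24=1, 13+27=4, 13+30=7, 13+33=10
13 + H = {1, 4, 7, 10, 13, 16, 19, 22, 25, 28, 31, 34} = 1 + H

13 + H = {1, 4, 7, 10, 13, 16, 19, 22, 25, 28, 31, 34}


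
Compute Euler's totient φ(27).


φ(n) = count of k ∈ {1,...,n} with gcd(k,n)=1
Coprimes to 27: {1, 2, 4, 5, 7, 8, 10, 11, 13, 14, 16, 17, 19, 20, 22, 23, 25, 26}
Count: 18

φ(27) = 18


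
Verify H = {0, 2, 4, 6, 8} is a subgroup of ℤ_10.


Subgroup test for H = {0, 2, 4, 6, 8} in (ℤ_10, +):
(1) 0 ∈ H? Yes
(2) Closure: for all a,b ∈ H, (a+b) mod 10 ∈ H? Yes
(3) Inverses: for all a ∈ H, -a mod 10 ∈ H? Yes

Yes, H is a subgroup of ℤ_10


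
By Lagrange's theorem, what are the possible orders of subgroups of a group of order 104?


Lagrange's theorem: |H| divides |G|
|G| = 104
Divisors of 104: 1, 2, 4, 8, 13, 26, 52, 104

Possible subgroup orders: {1, 2, 4, 8, 13, 26, 52, 104}


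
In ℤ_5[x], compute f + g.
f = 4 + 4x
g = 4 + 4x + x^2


Add coefficients mod 5:
x^0: 4 + 4 = 3 (mod 5)
x^1: 4 + 4 = 3 (mod 5)
x^2: 0 + 1 = 1 (mod 5)
Result: 3 + 3x + x^2

f + g = 3 + 3x + x^2


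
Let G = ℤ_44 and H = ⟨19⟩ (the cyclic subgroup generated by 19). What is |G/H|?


|⟨19⟩| = n / gcd(19, 44) = 44 / 1 = 44
H is normal (ℤ_44 is abelian).
|G/H| = |G| / |H| = 44 / 44 = 1

|G/H| = 1


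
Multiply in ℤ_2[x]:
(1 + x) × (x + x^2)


Expand and collect like terms; reduce coefficients mod 2:
x^0: 1·0 = 0 ≡ 0 (mod 2)
x^1: 1·1 + 1·0 = 1 ≡ 1 (mod 2)
x^2: 1·1 + 1·1 = 2 ≡ 0 (mod 2)
x^3: 1·1 = 1 ≡ 1 (mod 2)
Result: x + x^3

f · g = x + x^3


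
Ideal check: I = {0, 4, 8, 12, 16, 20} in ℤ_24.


Check ideal conditions for I = {0, 4, 8, 12, 16, 20} in ℤ_24:
(1) I is an additive subgroup? Yes
(2) For r ∈ ℤ_24 and a ∈ I: r·a ∈ I? Yes

Yes, I is an ideal of ℤ_24


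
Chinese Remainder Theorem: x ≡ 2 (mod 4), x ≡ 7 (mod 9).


m₁ = 4, m₂ = 9, gcd = 1, so CRT applies. M = m₁·m₂ = 36
Let M₁ = M/m₁ = 9, M₂ = M/m₂ = 4
Find y₁ ≡ M₁⁻¹ (mod m₁): 9⁻¹ ≡ 1 (mod 4)
Find y₂ ≡ M₂⁻¹ (mod m₂): 4⁻¹ ≡ 7 (mod 9)
x = a₁·M₁·y₁ + a₂·M₂·y₂ = 2·9·1 + 7·4·7 = 214
Reduce mod 36: x ≡ 34
Check: 34 mod 4 = 2 ✓, 34 mod 9 = 7 ✓

x ≡ 34 (mod 36)


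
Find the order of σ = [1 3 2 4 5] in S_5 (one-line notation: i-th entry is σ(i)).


Cycle decomposition: (2 3)
Cycle lengths: 2
Order = lcm(2) = 2

ord(σ) = 2


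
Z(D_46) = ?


Z(G) = {g ∈ G | gx = xg for all x ∈ G}
For even n, Z(D_n) = {e, r^(n/2)}: the 180° rotation r^23 commutes with every reflection and rotation

Z(D_46) = {e, r^23}


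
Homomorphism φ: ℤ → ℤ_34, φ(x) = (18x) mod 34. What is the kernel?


Kernel = preimage of identity
ker(φ) = {x ∈ ℤ : 18x ≡ 0 (mod 34)}. gcd(18,34) = 2, so 18x ≡ 0 (mod 34) ⟺ x ≡ 0 (mod 34/2 = 17). Hence ker(φ) = 17ℤ

ker(φ) = 17ℤ


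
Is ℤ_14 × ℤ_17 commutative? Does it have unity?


Direct product ring; commutative with unity (1,1); but (1,0)·(0,1) = (0,0) gives zero divisors, so not an integral domain
Commutative: Yes
Integral domain: No
Has unity: Yes

ℤ_14 × ℤ_17: Commutative=Yes, Unity=Yes


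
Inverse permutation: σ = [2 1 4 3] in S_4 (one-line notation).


To find σ⁻¹, swap domain and range:
σ(1) = 2 → σ⁻¹(2) = 1
σ(2) = 1 → σ⁻¹(1) = 2
σ(3) = 4 → σ⁻¹(4) = 3
σ(4) = 3 → σ⁻¹(3) = 4

σ⁻¹ = [2 1 4 3]


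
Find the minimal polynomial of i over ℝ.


i satisfies x² + 1 = 0, irreducible over ℝ

Minimal polynomial: x² + 1


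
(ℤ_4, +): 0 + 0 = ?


Operation: addition mod 4
0 + 0 = (a + b) mod 4 with a = 0, b = 0

0 + 0 = 0


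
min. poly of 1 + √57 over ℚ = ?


Let α = 1 + √57. Then α - 1 = √57, so (α - 1)² = 57, giving α² - 2α - 56 = 0. Degree 2 and α ∉ ℚ, so this is the minimal polynomial.

Minimal polynomial: x² - 2x - 56


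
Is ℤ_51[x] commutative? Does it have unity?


ℤ_51 has zero divisors (3·17 ≡ 0), and these lift to constant zero divisors in ℤ_51[x]; so not an integral domain
Commutative: Yes
Integral domain: No
Has unity: Yes

ℤ_51[x]: Commutative=Yes, Unity=Yes


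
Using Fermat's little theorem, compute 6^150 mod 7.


Fermat's little theorem: if p is prime and gcd(a,p)=1, then a^(p-1) ≡ 1 (mod p)
p = 7 is prime, gcd(6,7) = 1
Reduce exponent: 150 mod 6 = 0
So 6^150 ≡ 6^0 (mod 7)
6^0 = 1

6^150 ≡ 1 (mod 7)


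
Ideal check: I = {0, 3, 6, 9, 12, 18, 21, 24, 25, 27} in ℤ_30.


Check ideal conditions for I = {0, 3, 6, 9, 12, 18, 21, 24, 25, 27} in ℤ_30:
(1) I is an additive subgroup? No
(2) For r ∈ ℤ_30 and a ∈ I: r·a ∈ I? No  [counterexample: r=2, a=25, r·a mod 30 = 20 ∉ I]

No, I is not an ideal of ℤ_30


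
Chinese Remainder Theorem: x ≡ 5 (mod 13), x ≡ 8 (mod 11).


m₁ = 13, m₂ = 11, gcd = 1, so CRT applies. M = m₁·m₂ = 143
Let M₁ = M/m₁ = 11, M₂ = M/m₂ = 13
Find y₁ ≡ M₁⁻¹ (mod m₁): 11⁻¹ ≡ 6 (mod 13)
Find y₂ ≡ M₂⁻¹ (mod m₂): 13⁻¹ ≡ 6 (mod 11)
x = a₁·M₁·y₁ + a₂·M₂·y₂ = 5·11·6 + 8·13·6 = 954
Reduce mod 143: x ≡ 96
Check: 96 mod 13 = 5 ✓, 96 mod 11 = 8 ✓

x ≡ 96 (mod 143)


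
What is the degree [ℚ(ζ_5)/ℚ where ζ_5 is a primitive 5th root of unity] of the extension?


[ℚ(ζ_n):ℚ] = deg Φ_n(x) = φ(n). Here φ(5) = 4

[ℚ(ζ_5)/ℚ where ζ_5 is a primitive 5th root of unity] = 4


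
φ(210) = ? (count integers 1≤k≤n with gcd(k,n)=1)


Factor n: 210 = 2 × 3 × 5 × 7
φ(n) = n · ∏(1 - 1/p) over distinct primes p | n
φ(210) = 210 · (1 - 1/2) · (1 - 1/3) · (1 - 1/5) · (1 - 1/7) = 48

φ(210) = 48


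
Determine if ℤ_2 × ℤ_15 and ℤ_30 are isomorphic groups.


Comparing ℤ_2 × ℤ_15 and ℤ_30:
gcd(2,15) = 1, so ℤ_2 × ℤ_15 ≅ ℤ_30 (CRT)

Yes, ℤ_2 × ℤ_15 ≅ ℤ_30


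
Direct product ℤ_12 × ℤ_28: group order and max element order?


|ℤ_12 × ℤ_28| = 12 × 28 = 336
Max element order = lcm(12,28) = 84
Cyclic? No (gcd=4)

|ℤ_12×ℤ_28| = 336, max element order = 84


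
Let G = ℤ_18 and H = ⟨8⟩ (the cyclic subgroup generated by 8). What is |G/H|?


|⟨8⟩| = n / gcd(8, 18) = 18 / 2 = 9
H is normal (ℤ_18 is abelian).
|G/H| = |G| / |H| = 18 / 9 = 2

|G/H| = 2


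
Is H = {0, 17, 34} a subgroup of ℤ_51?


Subgroup test for H = {0, 17, 34} in (ℤ_51, +):
(1) 0 ∈ H? Yes
(2) Closure: for all a,b ∈ H, (a+b) mod 51 ∈ H? Yes
(3) Inverses: for all a ∈ H, -a mod 51 ∈ H? Yes

Yes, H is a subgroup of ℤ_51


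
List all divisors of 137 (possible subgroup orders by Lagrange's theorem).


Lagrange's theorem: |H| divides |G|
|G| = 137
Divisors of 137: 1, 137

Possible subgroup orders: {1, 137}


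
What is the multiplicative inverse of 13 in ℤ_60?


Use the extended Euclidean algorithm to write 1 = 13·s + 60·t; then s mod 60 is the inverse.
Euclidean algorithm:
  13 = 0·60 + 13
  60 = 4·13 + 8
  13 = 1·8 + 5
  8 = 1·5 + 3
  5 = 1·3 + 2
  3 = 1·2 + 1
  2 = 2·1 + 0
gcd(13,60) = 1
Back-substitution gives: 13·(-23) + 60·(5) = 1
So 13⁻¹ ≡ -23 ≡ 37 (mod 60)
Check: 13 × 37 = 481 ≡ 1 (mod 60) ✓

13⁻¹ ≡ 37 (mod 60)


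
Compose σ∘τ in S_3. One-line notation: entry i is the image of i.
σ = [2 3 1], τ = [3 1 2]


σ∘τ: apply τ first, then σ
1 →τ 3 →σ 1
2 →τ 1 →σ 2
3 →τ 2 →σ 3

σ∘τ = [1 2 3]


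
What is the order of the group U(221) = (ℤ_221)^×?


U(n) is the group of units mod n; |U(n)| = φ(n)
|U(221)| = φ(221) = 192

|U(221) = (ℤ_221)^×| = 192


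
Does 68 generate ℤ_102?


g generates ℤ_n iff gcd(g, n) = 1
gcd(68, 102) = 34
Since gcd = 34 ≠ 1, ⟨68⟩ has order 3 < 102, so 68 is not a generator.

No, 68 does not generate ℤ_102


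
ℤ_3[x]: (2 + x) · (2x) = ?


Expand and collect like terms; reduce coefficients mod 3:
x^0: 2·0 = 0 ≡ 0 (mod 3)
x^1: 2·2 + 1·0 = 4 ≡ 1 (mod 3)
x^2: 1·2 = 2 ≡ 2 (mod 3)
Result: x + 2x^2

f · g = x + 2x^2


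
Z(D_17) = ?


Z(G) = {g ∈ G | gx = xg for all x ∈ G}
For odd n, Z(D_n) = {e}: no nontrivial rotation commutes with all reflections

Z(D_17) = {e}


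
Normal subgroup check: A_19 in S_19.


H = A_19 in S_19
A_19 has index 2 in S_19, and every subgroup of index 2 is normal

Yes, normal subgroup


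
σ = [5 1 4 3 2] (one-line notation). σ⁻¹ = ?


To find σ⁻¹, swap domain and range:
σ(1) = 5 → σ⁻¹(5) = 1
σ(2) = 1 → σ⁻¹(1) = 2
σ(3) = 4 → σ⁻¹(4) = 3
σ(4) = 3 → σ⁻¹(3) = 4
σ(5) = 2 → σ⁻¹(2) = 5

σ⁻¹ = [2 5 4 3 1]


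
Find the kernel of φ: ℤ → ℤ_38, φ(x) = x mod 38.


Kernel = preimage of identity
ker(φ) = {x ∈ ℤ : x ≡ 0 (mod 38)} = 38ℤ = {0, ±38, ±76, ...}

ker(φ) = 38ℤ


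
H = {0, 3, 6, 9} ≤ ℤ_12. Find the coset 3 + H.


3 + H = {3 + h (mod 12) : h ∈ H}
3+0=3, 3+3=6, 3+6=9, 3+9=0
3 + H = {0, 3, 6, 9} = 0 + H

3 + H = {0, 3, 6, 9}


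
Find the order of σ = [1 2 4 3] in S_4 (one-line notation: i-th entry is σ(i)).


Cycle decomposition: (3 4)
Cycle lengths: 2
Order = lcm(2) = 2

ord(σ) = 2


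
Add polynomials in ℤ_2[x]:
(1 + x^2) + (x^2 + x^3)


Add coefficients mod 2:
x^0: 1 + 0 = 1 (mod 2)
x^1: 0 + 0 = 0 (mod 2)
x^2: 1 + 1 = 0 (mod 2)
x^3: 0 + 1 = 1 (mod 2)
Result: 1 + x^3

f + g = 1 + x^3


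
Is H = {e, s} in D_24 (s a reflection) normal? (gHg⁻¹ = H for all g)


H = {e, s} in D_24 (s a reflection)
r·s·r⁻¹ = sr⁻² ≠ s for n ≥ 3, so {e, s} is not closed under conjugation

No, not a normal subgroup


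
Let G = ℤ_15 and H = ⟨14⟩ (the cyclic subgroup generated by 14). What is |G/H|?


|⟨14⟩| = n / gcd(14, 15) = 15 / 1 = 15
H is normal (ℤ_15 is abelian).
|G/H| = |G| / |H| = 15 / 15 = 1

|G/H| = 1


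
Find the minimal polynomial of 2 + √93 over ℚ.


Let α = 2 + √93. Then α - 2 = √93, so (α - 2)² = 93, giving α² - 4α - 89 = 0. Degree 2 and α ∉ ℚ, so this is the minimal polynomial.

Minimal polynomial: x² - 4x - 89


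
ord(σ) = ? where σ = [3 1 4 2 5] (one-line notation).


Cycle decomposition: (1 3 4 2)
Cycle lengths: 4
Order = lcm(4) = 4

ord(σ) = 4


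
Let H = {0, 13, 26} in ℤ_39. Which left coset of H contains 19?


19 + H = {19 + h (mod 39) : h ∈ H}
19+0=19, 19+13=32, 19+26=6
19 + H = {6, 19, 32} = 6 + H

19 + H = {6, 19, 32}


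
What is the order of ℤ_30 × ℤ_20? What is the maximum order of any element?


|ℤ_30 × ℤ_20| = 30 × 20 = 600
Max element order = lcm(30,20) = 60
Cyclic? No (gcd=10)

|ℤ_30×ℤ_20| = 600, max element order = 60


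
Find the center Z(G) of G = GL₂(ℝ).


Z(G) = {g ∈ G | gx = xg for all x ∈ G}
Only scalar multiples of the identity commute with all invertible matrices

Z(GL₂(ℝ)) = {aI : a ∈ ℝ, a ≠ 0}


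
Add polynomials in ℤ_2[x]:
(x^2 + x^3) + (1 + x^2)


Add coefficients mod 2:
x^0: 0 + 1 = 1 (mod 2)
x^1: 0 + 0 = 0 (mod 2)
x^2: 1 + 1 = 0 (mod 2)
x^3: 1 + 0 = 1 (mod 2)
Result: 1 + x^3

f + g = 1 + x^3


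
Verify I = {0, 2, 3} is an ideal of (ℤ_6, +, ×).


Check ideal conditions for I = {0, 2, 3} in ℤ_6:
(1) I is an additive subgroup? No
(2) For r ∈ ℤ_6 and a ∈ I: r·a ∈ I? No  [counterexample: r=2, a=2, r·a mod 6 = 4 ∉ I]

No, I is not an ideal of ℤ_6


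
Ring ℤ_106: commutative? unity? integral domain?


ℤ_106 is a commutative ring with unity 1; 106 = 2×53 is composite, so 2·53 ≡ 0 gives zero divisors (not an integral domain)
Commutative: Yes
Integral domain: No
Has unity: Yes

ℤ_106: Commutative=Yes, Unity=Yes


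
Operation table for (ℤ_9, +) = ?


Elements: {0, 1, 2, 3, 4, 5, 6, 7, 8}
Operation: addition mod 9
Entry (a, b) = (a + b) mod 9

Cayley table:
  | 0 | 1 | 2 | 3 | 4 | 5 | 6 | 7 | 8
0 | 0 | 1 | 2 | 3 | 4 | 5 | 6 | 7 | 8
1 | 1 | 2 | 3 | 4 | 5 | 6 | 7 | 8 | 0
2 | 2 | 3 | 4 | 5 | 6 | 7 | 8 | 0 | 1
3 | 3 | 4 | 5 | 6 | 7 | 8 | 0 | 1 | 2
4 | 4 | 5 | 6 | 7 | 8 | 0 | 1 | 2 | 3
5 | 5 | 6 | 7 | 8 | 0 | 1 | 2 | 3 | 4
6 | 6 | 7 | 8 | 0 | 1 | 2 | 3 | 4 | 5
7 | 7 | 8 | 0 | 1 | 2 | 3 | 4 | 5 | 6
8 | 8 | 0 | 1 | 2 | 3 | 4 | 5 | 6 | 7


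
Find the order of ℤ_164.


ℤ_n has n elements.

|ℤ_164| = 164


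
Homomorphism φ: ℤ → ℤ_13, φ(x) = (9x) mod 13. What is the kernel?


Kernel = preimage of identity
ker(φ) = {x ∈ ℤ : 9x ≡ 0 (mod 13)}. gcd(9,13) = 1, so 9x ≡ 0 (mod 13) ⟺ x ≡ 0 (mod 13/1 = 13). Hence ker(φ) = 13ℤ

ker(φ) = 13ℤ


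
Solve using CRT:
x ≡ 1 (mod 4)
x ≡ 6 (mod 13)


m₁ = 4, m₂ = 13, gcd = 1, so CRT applies. M = m₁·m₂ = 52
Let M₁ = M/m₁ = 13, M₂ = M/m₂ = 4
Find y₁ ≡ M₁⁻¹ (mod m₁): 13⁻¹ ≡ 1 (mod 4)
Find y₂ ≡ M₂⁻¹ (mod m₂): 4⁻¹ ≡ 10 (mod 13)
x = a₁·M₁·y₁ + a₂·M₂·y₂ = 1·13·1 + 6·4·10 = 253
Reduce mod 52: x ≡ 45
Check: 45 mod 4 = 1 ✓, 45 mod 13 = 6 ✓

x ≡ 45 (mod 52)


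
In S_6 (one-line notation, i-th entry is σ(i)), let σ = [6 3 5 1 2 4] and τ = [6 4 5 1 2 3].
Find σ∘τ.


σ∘τ: apply τ first, then σ
1 →τ 6 →σ 4
2 →τ 4 →σ 1
3 →τ 5 →σ 2
4 →τ 1 →σ 6
5 →τ 2 →σ 3
6 →τ 3 →σ 5

σ∘τ = [4 1 2 6 3 5]


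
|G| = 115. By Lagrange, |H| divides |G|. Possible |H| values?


Lagrange's theorem: |H| divides |G|
|G| = 115
Divisors of 115: 1, 5, 23, 115

Possible subgroup orders: {1, 5, 23, 115}


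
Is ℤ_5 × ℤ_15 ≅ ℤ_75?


Comparing ℤ_5 × ℤ_15 and ℤ_75:
gcd(5,15) = 5 ≠ 1. Max element order in ℤ_5×ℤ_15 is lcm(5,15) = 15 < 75, so it has no element of order 75

No, ℤ_5 × ℤ_15 ≇ ℤ_75


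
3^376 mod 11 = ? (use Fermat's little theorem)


Fermat's little theorem: if p is prime and gcd(a,p)=1, then a^(p-1) ≡ 1 (mod p)
p = 11 is prime, gcd(3,11) = 1
Reduce exponent: 376 mod 10 = 6
So 3^376 ≡ 3^6 (mod 11)
3^6 mod 11 = 3

3^376 ≡ 3 (mod 11)


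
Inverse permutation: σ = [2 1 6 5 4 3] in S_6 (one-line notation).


To find σ⁻¹, swap domain and range:
σ(1) = 2 → σ⁻¹(2) = 1
σ(2) = 1 → σ⁻¹(1) = 2
σ(3) = 6 → σ⁻¹(6) = 3
σ(4) = 5 → σ⁻¹(5) = 4
σ(5) = 4 → σ⁻¹(4) = 5
σ(6) = 3 → σ⁻¹(3) = 6

σ⁻¹ = [2 1 6 5 4 3]


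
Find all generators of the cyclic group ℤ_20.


g generates ℤ_n iff gcd(g,n) = 1
Prime factors of 20: 2, 5
Generators are g ∈ {1,...,19} not divisible by any of these primes.
Generators: {1, 3, 7, 9, 11, 13, 17, 19}
Number of generators = φ(20) = 8

Generators of ℤ_20 = {1, 3, 7, 9, 11, 13, 17, 19}


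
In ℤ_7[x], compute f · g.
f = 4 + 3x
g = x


Expand and collect like terms; reduce coefficients mod 7:
x^0: 4·0 = 0 ≡ 0 (mod 7)
x^1: 4·1 + 3·0 = 4 ≡ 4 (mod 7)
x^2: 3·1 = 3 ≡ 3 (mod 7)
Result: 4x + 3x^2

f · g = 4x + 3x^2


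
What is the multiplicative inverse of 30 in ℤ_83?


Use the extended Euclidean algorithm to write 1 = 30·s + 83·t; then s mod 83 is the inverse.
Euclidean algorithm:
  30 = 0·83 + 30
  83 = 2·30 + 23
  30 = 1·23 + 7
  23 = 3·7 + 2
  7 = 3·2 + 1
  2 = 2·1 + 0
gcd(30,83) = 1
Back-substitution gives: 30·(36) + 83·(-13) = 1
So 30⁻¹ ≡ 36 ≡ 36 (mod 83)
Check: 30 × 36 = 1080 ≡ 1 (mod 83) ✓

30⁻¹ ≡ 36 (mod 83)


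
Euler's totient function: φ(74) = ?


Factor n: 74 = 2 × 37
φ(n) = n · ∏(1 - 1/p) over distinct primes p | n
φ(74) = 74 · (1 - 1/2) · (1 - 1/37) = 36

φ(74) = 36


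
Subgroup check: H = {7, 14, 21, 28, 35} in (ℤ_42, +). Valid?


Subgroup test for H = {7, 14, 21, 28, 35} in (ℤ_42, +):
(1) 0 ∈ H? No
(2) Closure: for all a,b ∈ H, (a+b) mod 42 ∈ H? No  [counterexample: 7 + 35 = 0 ∉ H]
(3) Inverses: for all a ∈ H, -a mod 42 ∈ H? Yes

No, H is not a subgroup of ℤ_42


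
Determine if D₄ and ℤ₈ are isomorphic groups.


Comparing D₄ and ℤ₈:
D₄ is non-abelian, ℤ₈ is abelian

No, D₄ ≇ ℤ₈


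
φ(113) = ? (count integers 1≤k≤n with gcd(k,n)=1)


Factor n: 113 = 113
φ(n) = n · ∏(1 - 1/p) over distinct primes p | n
φ(113) = 113 · (1 - 1/113) = 112

φ(113) = 112


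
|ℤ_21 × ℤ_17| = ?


|A × B| = |A| · |B|
|ℤ_21 × ℤ_17| = 21 × 17 = 357

|ℤ_21 × ℤ_17| = 357


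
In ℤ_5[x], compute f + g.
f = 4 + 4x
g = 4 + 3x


Add coefficients mod 5:
x^0: 4 + 4 = 3 (mod 5)
x^1: 4 + 3 = 2 (mod 5)
Result: 3 + 2x

f + g = 3 + 2x


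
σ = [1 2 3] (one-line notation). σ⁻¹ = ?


To find σ⁻¹, swap domain and range:
σ(1) = 1 → σ⁻¹(1) = 1
σ(2) = 2 → σ⁻¹(2) = 2
σ(3) = 3 → σ⁻¹(3) = 3

σ⁻¹ = [1 2 3]


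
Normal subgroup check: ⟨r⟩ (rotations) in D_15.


H = ⟨r⟩ (rotations) in D_15
The rotation subgroup ⟨r⟩ has index 2 in D_15, so it is normal

Yes, normal subgroup


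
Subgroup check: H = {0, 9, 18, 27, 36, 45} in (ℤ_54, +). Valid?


Subgroup test for H = {0, 9, 18, 27, 36, 45} in (ℤ_54, +):
(1) 0 ∈ H? Yes
(2) Closure: for all a,b ∈ H, (a+b) mod 54 ∈ H? Yes
(3) Inverses: for all a ∈ H, -a mod 54 ∈ H? Yes

Yes, H is a subgroup of ℤ_54


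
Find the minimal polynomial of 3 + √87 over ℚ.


Let α = 3 + √87. Then α - 3 = √87, so (α - 3)² = 87, giving α² - 6α - 78 = 0. Degree 2 and α ∉ ℚ, so this is the minimal polynomial.

Minimal polynomial: x² - 6x - 78


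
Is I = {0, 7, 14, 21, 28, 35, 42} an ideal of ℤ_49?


Check ideal conditions for I = {0, 7, 14, 21, 28, 35, 42} in ℤ_49:
(1) I is an additive subgroup? Yes
(2) For r ∈ ℤ_49 and a ∈ I: r·a ∈ I? Yes

Yes, I is an ideal of ℤ_49


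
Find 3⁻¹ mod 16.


Use the extended Euclidean algorithm to write 1 = 3·s + 16·t; then s mod 16 is the inverse.
Euclidean algorithm:
  3 = 0·16 + 3
  16 = 5·3 + 1
  3 = 3·1 + 0
gcd(3,16) = 1
Back-substitution gives: 3·(-5) + 16·(1) = 1
So 3⁻¹ ≡ -5 ≡ 11 (mod 16)
Check: 3 × 11 = 33 ≡ 1 (mod 16) ✓

3⁻¹ ≡ 11 (mod 16)


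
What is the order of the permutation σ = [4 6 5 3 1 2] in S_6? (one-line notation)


Cycle decomposition: (1 4 3 5) (2 6)
Cycle lengths: 4, 2
Order = lcm(4, 2) = 4

ord(σ) = 4


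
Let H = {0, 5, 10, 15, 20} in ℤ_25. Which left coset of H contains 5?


5 + H = {5 + h (mod 25) : h ∈ H}
5+0=5, 5+5=10, 5+10=15, 5+15=20, 5+20=0
5 + H = {0, 5, 10, 15, 20} = 0 + H

5 + H = {0, 5, 10, 15, 20}


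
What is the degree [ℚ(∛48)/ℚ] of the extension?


∛48 has minimal polynomial x³ - 48 (irreducible over ℚ since 48 is not a perfect cube)

[ℚ(∛48)/ℚ] = 3


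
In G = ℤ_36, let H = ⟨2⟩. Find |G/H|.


|⟨2⟩| = n / gcd(2, 36) = 36 / 2 = 18
H is normal (ℤ_36 is abelian).
|G/H| = |G| / |H| = 36 / 18 = 2

|G/H| = 2


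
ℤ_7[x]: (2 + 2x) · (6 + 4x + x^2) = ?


Expand and collect like terms; reduce coefficients mod 7:
x^0: 2·6 = 12 ≡ 5 (mod 7)
x^1: 2·4 + 2·6 = 20 ≡ 6 (mod 7)
x^2: 2·1 + 2·4 = 10 ≡ 3 (mod 7)
x^3: 2·1 = 2 ≡ 2 (mod 7)
Result: 5 + 6x + 3x^2 + 2x^3

f · g = 5 + 6x + 3x^2 + 2x^3


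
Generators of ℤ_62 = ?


g generates ℤ_n iff gcd(g,n) = 1
Prime factors of 62: 2, 31
Generators are g ∈ {1,...,61} not divisible by any of these primes.
Generators: {1, 3, 5, 7, 9, 11, 13, 15, 17, 19, 21, 23, 25, 27, 29, 33, 35, 37, 39, 41, 43, 45, 47, 49, 51, 53, 55, 57, 59, 61}
Number of generators = φ(62) = 30

Generators of ℤ_62 = {1, 3, 5, 7, 9, 11, 13, 15, 17, 19, 21, 23, 25, 27, 29, 33, 35, 37, 39, 41, 43, 45, 47, 49, 51, 53, 55, 57, 59, 61}


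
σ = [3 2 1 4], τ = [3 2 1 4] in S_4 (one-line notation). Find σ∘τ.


σ∘τ: apply τ first, then σ
1 →τ 3 →σ 1
2 →τ 2 →σ 2
3 →τ 1 →σ 3
4 →τ 4 →σ 4

σ∘τ = [1 2 3 4]


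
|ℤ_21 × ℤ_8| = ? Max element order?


|ℤ_21 × ℤ_8| = 21 × 8 = 168
Max element order = lcm(21,8) = 168
Cyclic? Yes (gcd=1)

|ℤ_21×ℤ_8| = 168, max element order = 168


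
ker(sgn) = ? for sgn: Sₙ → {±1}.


Kernel = preimage of identity
ker(sgn) = even permutations = Aₙ

ker(sgn) = Aₙ


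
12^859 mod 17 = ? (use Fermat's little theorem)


Fermat's little theorem: if p is prime and gcd(a,p)=1, then a^(p-1) ≡ 1 (mod p)
p = 17 is prime, gcd(12,17) = 1
Reduce exponent: 859 mod 16 = 11
So 12^859 ≡ 12^11 (mod 17)
12^11 mod 17 = 6

12^859 ≡ 6 (mod 17)


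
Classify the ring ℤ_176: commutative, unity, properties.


ℤ_176 is a commutative ring with unity 1; 176 = 2×88 is composite, so 2·88 ≡ 0 gives zero divisors (not an integral domain)
Commutative: Yes
Integral domain: No
Has unity: Yes

ℤ_176: Commutative=Yes, Unity=Yes


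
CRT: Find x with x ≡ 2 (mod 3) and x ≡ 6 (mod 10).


m₁ = 3, m₂ = 10, gcd = 1, so CRT applies. M = m₁·m₂ = 30
Let M₁ = M/m₁ = 10, M₂ = M/m₂ = 3
Find y₁ ≡ M₁⁻¹ (mod m₁): 10⁻¹ ≡ 1 (mod 3)
Find y₂ ≡ M₂⁻¹ (mod m₂): 3⁻¹ ≡ 7 (mod 10)
x = a₁·M₁·y₁ + a₂·M₂·y₂ = 2·10·1 + 6·3·7 = 146
Reduce mod 30: x ≡ 26
Check: 26 mod 3 = 2 ✓, 26 mod 10 = 6 ✓

x ≡ 26 (mod 30)


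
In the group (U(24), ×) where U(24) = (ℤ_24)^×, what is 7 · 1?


Operation: multiplication mod 24
7 · 1 = (a × b) mod 24 with a = 7, b = 1

7 · 1 = 7


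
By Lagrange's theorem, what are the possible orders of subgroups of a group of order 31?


Lagrange's theorem: |H| divides |G|
|G| = 31
Divisors of 31: 1, 31

Possible subgroup orders: {1, 31}


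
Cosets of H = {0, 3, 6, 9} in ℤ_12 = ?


H = {0, 3, 6, 9}, |H| = 4
Number of cosets = |G|/|H| = 12/4 = 3
0 + H = {0, 3, 6, 9}
1 + H = {1, 4, 7, 10}
2 + H = {2, 5, 8, 11}

Cosets: 0+H={0,3,6,9}; 1+H={1,4,7,10}; 2+H={2,5,8,11}


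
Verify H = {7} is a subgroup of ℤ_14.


Subgroup test for H = {7} in (ℤ_14, +):
(1) 0 ∈ H? No
(2) Closure: for all a,b ∈ H, (a+b) mod 14 ∈ H? No  [counterexample: 7 + 7 = 0 ∉ H]
(3) Inverses: for all a ∈ H, -a mod 14 ∈ H? Yes

No, H is not a subgroup of ℤ_14


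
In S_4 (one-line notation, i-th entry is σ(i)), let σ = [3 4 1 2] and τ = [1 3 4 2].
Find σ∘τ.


σ∘τ: apply τ first, then σ
1 →τ 1 →σ 3
2 →τ 3 →σ 1
3 →τ 4 →σ 2
4 →τ 2 →σ 4

σ∘τ = [3 1 2 4]


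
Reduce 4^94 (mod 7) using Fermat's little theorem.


Fermat's little theorem: if p is prime and gcd(a,p)=1, then a^(p-1) ≡ 1 (mod p)
p = 7 is prime, gcd(4,7) = 1
Reduce exponent: 94 mod 6 = 4
So 4^94 ≡ 4^4 (mod 7)
4^4 mod 7 = 4

4^94 ≡ 4 (mod 7)


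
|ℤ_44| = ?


ℤ_n has n elements.

|ℤ_44| = 44


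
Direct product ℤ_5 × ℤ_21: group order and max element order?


|ℤ_5 × ℤ_21| = 5 × 21 = 105
Max element order = lcm(5,21) = 105
Cyclic? Yes (gcd=1)

|ℤ_5×ℤ_21| = 105, max element order = 105


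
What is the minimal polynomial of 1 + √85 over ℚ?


Let α = 1 + √85. Then α - 1 = √85, so (α - 1)² = 85, giving α² - 2α - 84 = 0. Degree 2 and α ∉ ℚ, so this is the minimal polynomial.

Minimal polynomial: x² - 2x - 84


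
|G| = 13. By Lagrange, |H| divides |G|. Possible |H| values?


Lagrange's theorem: |H| divides |G|
|G| = 13
Divisors of 13: 1, 13

Possible subgroup orders: {1, 13}


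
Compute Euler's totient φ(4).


φ(n) = count of k ∈ {1,...,n} with gcd(k,n)=1
Coprimes to 4: {1, 3}
Count: 2

φ(4) = 2


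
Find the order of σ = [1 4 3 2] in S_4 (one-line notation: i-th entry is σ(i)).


Cycle decomposition: (2 4)
Cycle lengths: 2
Order = lcm(2) = 2

ord(σ) = 2


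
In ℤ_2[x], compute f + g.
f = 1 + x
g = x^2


Add coefficients mod 2:
x^0: 1 + 0 = 1 (mod 2)
x^1: 1 + 0 = 1 (mod 2)
x^2: 0 + 1 = 1 (mod 2)
Result: 1 + x + x^2

f + g = 1 + x + x^2


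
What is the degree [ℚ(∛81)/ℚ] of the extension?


∛81 has minimal polynomial x³ - 81 (irreducible over ℚ since 81 is not a perfect cube)

[ℚ(∛81)/ℚ] = 3


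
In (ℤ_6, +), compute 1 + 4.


Operation: addition mod 6
1 + 4 = (a + b) mod 6 with a = 1, b = 4

1 + 4 = 5


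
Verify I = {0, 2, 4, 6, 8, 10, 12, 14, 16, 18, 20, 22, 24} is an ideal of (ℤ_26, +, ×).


Check ideal conditions for I = {0, 2, 4, 6, 8, 10, 12, 14, 16, 18, 20, 22, 24} in ℤ_26:
(1) I is an additive subgroup? Yes
(2) For r ∈ ℤ_26 and a ∈ I: r·a ∈ I? Yes

Yes, I is an ideal of ℤ_26


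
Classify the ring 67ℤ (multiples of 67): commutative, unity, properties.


67ℤ is a commutative ring under +,× but has no multiplicative identity (1 ∉ 67ℤ); it has no zero divisors, but without unity it is not an integral domain
Commutative: Yes
Integral domain: No
Has unity: No

67ℤ (multiples of 67): Commutative=Yes, Unity=No


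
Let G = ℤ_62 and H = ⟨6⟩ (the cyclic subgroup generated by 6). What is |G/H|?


|⟨6⟩| = n / gcd(6, 62) = 62 / 2 = 31
H is normal (ℤ_62 is abelian).
|G/H| = |G| / |H| = 62 / 31 = 2

|G/H| = 2


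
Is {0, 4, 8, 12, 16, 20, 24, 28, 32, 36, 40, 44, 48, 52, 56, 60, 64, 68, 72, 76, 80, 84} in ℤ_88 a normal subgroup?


H = {0, 4, 8, 12, 16, 20, 24, 28, 32, 36, 40, 44, 48, 52, 56, 60, 64, 68, 72, 76, 80, 84} in ℤ_88
ℤ_88 is abelian; every subgroup of an abelian group is normal

Yes, normal subgroup


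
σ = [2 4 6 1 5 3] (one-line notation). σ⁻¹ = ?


To find σ⁻¹, swap domain and range:
σ(1) = 2 → σ⁻¹(2) = 1
σ(2) = 4 → σ⁻¹(4) = 2
σ(3) = 6 → σ⁻¹(6) = 3
σ(4) = 1 → σ⁻¹(1) = 4
σ(5) = 5 → σ⁻¹(5) = 5
σ(6) = 3 → σ⁻¹(3) = 6

σ⁻¹ = [4 1 6 2 5 3]
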